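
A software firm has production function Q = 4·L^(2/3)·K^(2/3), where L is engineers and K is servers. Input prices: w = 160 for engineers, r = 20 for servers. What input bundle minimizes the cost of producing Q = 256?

Cost minimization requires the marginal rate of technical substitution to equal the input-price ratio: MP_L/MP_K = w/r.
Here MP_L/MP_K = (2/3)·(K/L)/(2/3) = (K/L). Setting this equal to 160/20 = 8 gives K = 8L.
Substituting into Q = 256: 4·L^(2/3)·(8L)^(2/3) = 256.
Solving, L = 8 and K = 64.

L* = 8, K* = 64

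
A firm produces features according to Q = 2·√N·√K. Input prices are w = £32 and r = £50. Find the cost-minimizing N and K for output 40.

Cost minimization requires the marginal rate of technical substitution to equal the input-price ratio: MP_N/MP_K = w/r.
Here MP_N/MP_K = (1/2)·(K/N)/(1/2) = (K/N). Setting this equal to 32/50 = 0.64 gives K = 0.64N.
Substituting into Q = 40: 2·N^(1/2)·(0.64N)^(1/2) = 40.
Solving, N = 25 and K = 16.

N* = 25, K* = 16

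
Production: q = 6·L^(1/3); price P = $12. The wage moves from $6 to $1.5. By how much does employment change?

From P·MP_L = w with MP_L = 2·L^(-2/3), the labor demand is L(w) = (24/w)^(3/2).
At w = 6: L = 8. At w = 1.5: L = 64.
ΔL = 64 − 8 = 56.

ΔL = 56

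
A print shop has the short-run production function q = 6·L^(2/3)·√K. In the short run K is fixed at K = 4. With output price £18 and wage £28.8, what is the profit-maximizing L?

With K = 4, MP_L = (2/3)·6·L^(-1/3)·4^(1/2) = 8·L^(-1/3).
Profit maximization for a price taker requires P·MP_L = w: 18·8·L^(-1/3) = 28.8.
So L^(-1/3) = 0.2, which gives L = 125.

L* = 125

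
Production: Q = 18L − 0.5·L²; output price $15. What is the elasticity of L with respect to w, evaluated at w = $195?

ε = -2.6

From P·MP_L = w with MP_L = 18 − L, labor demand is L(w) = 18 − w/15.
dL/dw = −1/(15) = -1/15.
At w = 195, L = 5, so ε = (dL/dw)·(w/L) = (-1/15)·(195/5) = -2.6.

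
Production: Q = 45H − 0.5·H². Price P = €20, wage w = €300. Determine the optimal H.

H* = 30

The marginal product of H is MP_H = 45 − H.
A price-taking firm hires until the value of the marginal product equals the wage: P·MP_H = w, so 20·(45 − H) = 300.
Then 45 − H = 15, giving H = 30.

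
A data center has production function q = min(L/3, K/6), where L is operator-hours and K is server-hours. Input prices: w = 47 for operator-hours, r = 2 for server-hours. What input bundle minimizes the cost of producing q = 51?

L* = 153, K* = 306

With a fixed-proportions technology, the cost-minimizing bundle uses no slack in either input: L/3 = K/6 = q.
So L = 3·51 = 153 and K = 6·51 = 306.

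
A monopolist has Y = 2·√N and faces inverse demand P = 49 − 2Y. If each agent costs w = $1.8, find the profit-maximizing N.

N* = 25

Marginal revenue from the inverse demand is MR = 49 − 4Y.
The marginal product is MP_N = N^(-1/2).
A monopolist hires until marginal revenue product equals the wage: MR·MP_N = w.
At N, Y = 2·√N. Substituting and solving: (49 − 8·√N)·N^(-1/2) = 1.8 gives N = 25.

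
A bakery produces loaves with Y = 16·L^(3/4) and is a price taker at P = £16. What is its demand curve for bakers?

L(w) = (192/w)^(4)

MP_L = (3/4)·16·L^(-1/4) = 12·L^(-1/4).
Setting P·MP_L = w: 192·L^(-1/4) = w.
Solving for L: L^(-1/4) = w/192, so L = (192/w)^(4).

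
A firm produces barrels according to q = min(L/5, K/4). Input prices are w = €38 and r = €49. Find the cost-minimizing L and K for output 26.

With a fixed-proportions technology, the cost-minimizing bundle uses no slack in either input: L/5 = K/4 = q.
So L = 5·26 = 130 and K = 4·26 = 104.

L* = 130, K* = 104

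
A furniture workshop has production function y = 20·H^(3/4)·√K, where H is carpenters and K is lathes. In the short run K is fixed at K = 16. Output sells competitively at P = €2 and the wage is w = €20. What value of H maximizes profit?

H* = 1296

With K = 16, MP_H = (3/4)·20·H^(-1/4)·16^(1/2) = 60·H^(-1/4).
Profit maximization for a price taker requires P·MP_H = w: 2·60·H^(-1/4) = 20.
So H^(-1/4) = 1/6, which gives H = 1296.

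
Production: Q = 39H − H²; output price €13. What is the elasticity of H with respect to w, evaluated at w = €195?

From P·MP_H = w with MP_H = 39 − 2H, labor demand is H(w) = (39 − w/13)/2.
dH/dw = −1/(26) = -1/26.
At w = 195, H = 12, so ε = (dH/dw)·(w/H) = (-1/26)·(195/12) = -0.625.

ε = -0.625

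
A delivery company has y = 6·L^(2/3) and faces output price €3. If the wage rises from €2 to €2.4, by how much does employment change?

ΔL = -91

From P·MP_L = w with MP_L = 4·L^(-1/3), the labor demand is L(w) = (12/w)^(3).
At w = 2: L = 216. At w = 2.4: L = 125.
ΔL = 125 − 216 = -91.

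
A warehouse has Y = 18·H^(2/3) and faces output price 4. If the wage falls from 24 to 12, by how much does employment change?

ΔH = 56

From P·MP_H = w with MP_H = 12·H^(-1/3), the labor demand is H(w) = (48/w)^(3).
At w = 24: H = 8. At w = 12: H = 64.
ΔH = 64 − 8 = 56.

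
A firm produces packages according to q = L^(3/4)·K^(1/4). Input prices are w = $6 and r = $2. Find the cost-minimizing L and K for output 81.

Cost minimization requires the marginal rate of technical substitution to equal the input-price ratio: MP_L/MP_K = w/r.
Here MP_L/MP_K = (3/4)·(K/L)/(1/4) = 3·(K/L). Setting this equal to 6/2 = 3 gives K = L.
Substituting into q = 81: L^(3/4)·(L)^(1/4) = 81.
Solving, L = 81 and K = 81.

L* = 81, K* = 81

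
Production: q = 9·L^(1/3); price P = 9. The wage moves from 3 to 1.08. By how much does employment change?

From P·MP_L = w with MP_L = 3·L^(-2/3), the labor demand is L(w) = (27/w)^(3/2).
At w = 3: L = 27. At w = 1.08: L = 125.
ΔL = 125 − 27 = 98.

ΔL = 98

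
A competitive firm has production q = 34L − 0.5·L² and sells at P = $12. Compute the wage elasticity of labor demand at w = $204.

From P·MP_L = w with MP_L = 34 − L, labor demand is L(w) = 34 − w/12.
dL/dw = −1/(12) = -1/12.
At w = 204, L = 17, so ε = (dL/dw)·(w/L) = (-1/12)·(204/17) = -1.

ε = -1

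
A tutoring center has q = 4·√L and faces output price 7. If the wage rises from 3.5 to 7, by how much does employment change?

From P·MP_L = w with MP_L = 2·L^(-1/2), the labor demand is L(w) = (14/w)^(2).
At w = 3.5: L = 16. At w = 7: L = 4.
ΔL = 4 − 16 = -12.

ΔL = -12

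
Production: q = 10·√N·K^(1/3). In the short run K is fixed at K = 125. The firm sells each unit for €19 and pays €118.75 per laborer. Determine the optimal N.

N* = 16

With K = 125, MP_N = (1/2)·10·N^(-1/2)·125^(1/3) = 25·N^(-1/2).
Profit maximization for a price taker requires P·MP_N = w: 19·25·N^(-1/2) = 118.75.
So N^(-1/2) = 0.25, which gives N = 16.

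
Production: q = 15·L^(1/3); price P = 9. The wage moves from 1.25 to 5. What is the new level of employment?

L* = 27

From P·MP_L = w with MP_L = 5·L^(-2/3), the labor demand is L(w) = (45/w)^(3/2).
At w = 1.25: L = 216. At w = 5: L = 27.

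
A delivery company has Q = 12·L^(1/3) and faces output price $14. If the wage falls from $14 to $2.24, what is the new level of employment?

From P·MP_L = w with MP_L = 4·L^(-2/3), the labor demand is L(w) = (56/w)^(3/2).
At w = 14: L = 8. At w = 2.24: L = 125.

L* = 125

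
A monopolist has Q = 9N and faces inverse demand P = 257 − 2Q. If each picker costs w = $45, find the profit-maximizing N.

N* = 7

Marginal revenue from the inverse demand is MR = 257 − 4Q.
The marginal product is MP_N = 9.
A monopolist hires until marginal revenue product equals the wage: MR·MP_N = w.
(257 − 36N)·9 = 45, so N = 7.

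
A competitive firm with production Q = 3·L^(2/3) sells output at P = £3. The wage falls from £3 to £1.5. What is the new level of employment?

From P·MP_L = w with MP_L = 2·L^(-1/3), the labor demand is L(w) = (6/w)^(3).
At w = 3: L = 8. At w = 1.5: L = 64.

L* = 64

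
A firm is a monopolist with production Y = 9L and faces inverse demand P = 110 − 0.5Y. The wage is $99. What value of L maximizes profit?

Marginal revenue from the inverse demand is MR = 110 − Y.
The marginal product is MP_L = 9.
A monopolist hires until marginal revenue product equals the wage: MR·MP_L = w.
(110 − 9L)·9 = 99, so L = 11.

L* = 11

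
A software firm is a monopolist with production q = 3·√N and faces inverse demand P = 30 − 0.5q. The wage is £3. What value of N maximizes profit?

Marginal revenue from the inverse demand is MR = 30 − q.
The marginal product is MP_N = 1.5·N^(-1/2).
A monopolist hires until marginal revenue product equals the wage: MR·MP_N = w.
At N, q = 3·√N. Substituting and solving: (30 − 3·√N)·1.5·N^(-1/2) = 3 gives N = 36.

N* = 36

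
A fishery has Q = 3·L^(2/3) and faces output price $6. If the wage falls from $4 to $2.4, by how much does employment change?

From P·MP_L = w with MP_L = 2·L^(-1/3), the labor demand is L(w) = (12/w)^(3).
At w = 4: L = 27. At w = 2.4: L = 125.
ΔL = 125 − 27 = 98.

ΔL = 98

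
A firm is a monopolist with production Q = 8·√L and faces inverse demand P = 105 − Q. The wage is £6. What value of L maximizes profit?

Marginal revenue from the inverse demand is MR = 105 − 2Q.
The marginal product is MP_L = 4·L^(-1/2).
A monopolist hires until marginal revenue product equals the wage: MR·MP_L = w.
At L, Q = 8·√L. Substituting and solving: (105 − 16·√L)·4·L^(-1/2) = 6 gives L = 36.

L* = 36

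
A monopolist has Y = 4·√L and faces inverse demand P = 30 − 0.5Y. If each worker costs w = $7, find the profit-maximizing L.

Marginal revenue from the inverse demand is MR = 30 − Y.
The marginal product is MP_L = 2·L^(-1/2).
A monopolist hires until marginal revenue product equals the wage: MR·MP_L = w.
At L, Y = 4·√L. Substituting and solving: (30 − 4·√L)·2·L^(-1/2) = 7 gives L = 16.

L* = 16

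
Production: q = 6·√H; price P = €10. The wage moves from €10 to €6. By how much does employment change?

ΔH = 16

From P·MP_H = w with MP_H = 3·H^(-1/2), the labor demand is H(w) = (30/w)^(2).
At w = 10: H = 9. At w = 6: H = 25.
ΔH = 25 − 9 = 16.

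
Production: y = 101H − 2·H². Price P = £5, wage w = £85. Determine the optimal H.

The marginal product of H is MP_H = 101 − 4H.
A price-taking firm hires until the value of the marginal product equals the wage: P·MP_H = w, so 5·(101 − 4H) = 85.
Then 101 − 4H = 17, giving H = 21.

H* = 21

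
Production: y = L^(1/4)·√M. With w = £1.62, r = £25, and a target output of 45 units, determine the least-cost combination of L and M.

L* = 625, M* = 81

Cost minimization requires the marginal rate of technical substitution to equal the input-price ratio: MP_L/MP_M = w/r.
Here MP_L/MP_M = (1/4)·(M/L)/(1/2) = 0.5·(M/L). Setting this equal to 1.62/25 = 0.0648 gives M = 0.1296L.
Substituting into y = 45: L^(1/4)·(0.1296L)^(1/2) = 45.
Solving, L = 625 and M = 81.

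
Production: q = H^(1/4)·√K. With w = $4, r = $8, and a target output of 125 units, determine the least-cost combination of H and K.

H* = 625, K* = 625

Cost minimization requires the marginal rate of technical substitution to equal the input-price ratio: MP_H/MP_K = w/r.
Here MP_H/MP_K = (1/4)·(K/H)/(1/2) = 0.5·(K/H). Setting this equal to 4/8 = 0.5 gives K = H.
Substituting into q = 125: H^(1/4)·(H)^(1/2) = 125.
Solving, H = 625 and K = 625.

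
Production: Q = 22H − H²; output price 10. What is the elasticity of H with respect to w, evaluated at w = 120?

From P·MP_H = w with MP_H = 22 − 2H, labor demand is H(w) = (22 − w/10)/2.
dH/dw = −1/(20) = -0.05.
At w = 120, H = 5, so ε = (dH/dw)·(w/H) = (-0.05)·(120/5) = -1.2.

ε = -1.2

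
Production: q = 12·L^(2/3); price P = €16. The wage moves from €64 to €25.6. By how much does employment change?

From P·MP_L = w with MP_L = 8·L^(-1/3), the labor demand is L(w) = (128/w)^(3).
At w = 64: L = 8. At w = 25.6: L = 125.
ΔL = 125 − 8 = 117.

ΔL = 117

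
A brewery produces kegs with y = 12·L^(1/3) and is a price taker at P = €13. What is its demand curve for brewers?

L(w) = (52/w)^(3/2)

MP_L = (1/3)·12·L^(-2/3) = 4·L^(-2/3).
Setting P·MP_L = w: 52·L^(-2/3) = w.
Solving for L: L^(-2/3) = w/52, so L = (52/w)^(3/2).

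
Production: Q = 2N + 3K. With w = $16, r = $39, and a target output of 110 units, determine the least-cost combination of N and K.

N* = 55, K* = 0

The inputs are perfect substitutes, so the firm uses whichever has the lower cost per unit of output.
Cost per unit of output via N is w/2 = 8; via K it is r/3 = 13. N is cheaper.
Producing Q = 110 with N alone: N = 55, K = 0.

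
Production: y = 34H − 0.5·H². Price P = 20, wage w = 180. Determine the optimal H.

H* = 25

The marginal product of H is MP_H = 34 − H.
A price-taking firm hires until the value of the marginal product equals the wage: P·MP_H = w, so 20·(34 − H) = 180.
Then 34 − H = 9, giving H = 25.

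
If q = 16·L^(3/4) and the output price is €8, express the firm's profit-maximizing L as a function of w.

MP_L = (3/4)·16·L^(-1/4) = 12·L^(-1/4).
Setting P·MP_L = w: 96·L^(-1/4) = w.
Solving for L: L^(-1/4) = w/96, so L = (96/w)^(4).

L(w) = (96/w)^(4)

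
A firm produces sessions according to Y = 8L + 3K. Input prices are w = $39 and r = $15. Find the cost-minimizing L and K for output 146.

The inputs are perfect substitutes, so the firm uses whichever has the lower cost per unit of output.
Cost per unit of output via L is w/8 = 4.875; via K it is r/3 = 5. L is cheaper.
Producing Y = 146 with L alone: L = 18.25, K = 0.

L* = 18.25, K* = 0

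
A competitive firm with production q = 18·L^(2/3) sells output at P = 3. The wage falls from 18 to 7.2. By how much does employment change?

From P·MP_L = w with MP_L = 12·L^(-1/3), the labor demand is L(w) = (36/w)^(3).
At w = 18: L = 8. At w = 7.2: L = 125.
ΔL = 125 − 8 = 117.

ΔL = 117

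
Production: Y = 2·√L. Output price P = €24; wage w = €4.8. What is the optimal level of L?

L* = 25

MP_L = (1/2)·2·L^(-1/2) = L^(-1/2).
Profit maximization for a price taker requires P·MP_L = w: 24·L^(-1/2) = 4.8.
So L^(-1/2) = 0.2, which gives L = 25.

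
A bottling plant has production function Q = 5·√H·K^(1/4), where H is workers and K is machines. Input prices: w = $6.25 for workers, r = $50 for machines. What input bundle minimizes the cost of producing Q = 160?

Cost minimization requires the marginal rate of technical substitution to equal the input-price ratio: MP_H/MP_K = w/r.
Here MP_H/MP_K = (1/2)·(K/H)/(1/4) = 2·(K/H). Setting this equal to 6.25/50 = 0.125 gives K = 0.0625H.
Substituting into Q = 160: 5·H^(1/2)·(0.0625H)^(1/4) = 160.
Solving, H = 256 and K = 16.

H* = 256, K* = 16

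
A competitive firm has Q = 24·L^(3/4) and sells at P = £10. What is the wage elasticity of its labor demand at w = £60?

ε = -4

MP_L = (3/4)·24·L^(-1/4), so P·MP_L = w gives 180·L^(-1/4) = w.
Solving, L(w) = (180/w)^(4). This is a constant-elasticity form: L ∝ w^(−4), so ε = −4.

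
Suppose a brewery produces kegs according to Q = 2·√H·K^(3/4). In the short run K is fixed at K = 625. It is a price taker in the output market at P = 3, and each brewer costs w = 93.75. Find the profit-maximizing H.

With K = 625, MP_H = (1/2)·2·H^(-1/2)·625^(3/4) = 125·H^(-1/2).
Profit maximization for a price taker requires P·MP_H = w: 3·125·H^(-1/2) = 93.75.
So H^(-1/2) = 0.25, which gives H = 16.

H* = 16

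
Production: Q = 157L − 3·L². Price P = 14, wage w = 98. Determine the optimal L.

L* = 25

The marginal product of L is MP_L = 157 − 6L.
A price-taking firm hires until the value of the marginal product equals the wage: P·MP_L = w, so 14·(157 − 6L) = 98.
Then 157 − 6L = 7, giving L = 25.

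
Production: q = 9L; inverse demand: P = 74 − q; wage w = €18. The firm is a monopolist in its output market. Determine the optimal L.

Marginal revenue from the inverse demand is MR = 74 − 2q.
The marginal product is MP_L = 9.
A monopolist hires until marginal revenue product equals the wage: MR·MP_L = w.
(74 − 18L)·9 = 18, so L = 4.

L* = 4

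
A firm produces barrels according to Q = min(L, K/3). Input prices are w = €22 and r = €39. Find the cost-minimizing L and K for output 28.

L* = 28, K* = 84

With a fixed-proportions technology, the cost-minimizing bundle uses no slack in either input: L = K/3 = Q.
So L = 28 and K = 3·28 = 84.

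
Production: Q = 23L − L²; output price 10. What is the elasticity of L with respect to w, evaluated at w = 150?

ε = -1.875

From P·MP_L = w with MP_L = 23 − 2L, labor demand is L(w) = (23 − w/10)/2.
dL/dw = −1/(20) = -0.05.
At w = 150, L = 4, so ε = (dL/dw)·(w/L) = (-0.05)·(150/4) = -1.875.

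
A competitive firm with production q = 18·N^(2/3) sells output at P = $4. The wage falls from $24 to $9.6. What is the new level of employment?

N* = 125

From P·MP_N = w with MP_N = 12·N^(-1/3), the labor demand is N(w) = (48/w)^(3).
At w = 24: N = 8. At w = 9.6: N = 125.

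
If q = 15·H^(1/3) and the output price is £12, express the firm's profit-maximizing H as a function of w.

MP_H = (1/3)·15·H^(-2/3) = 5·H^(-2/3).
Setting P·MP_H = w: 60·H^(-2/3) = w.
Solving for H: H^(-2/3) = w/60, so H = (60/w)^(3/2).

H(w) = (60/w)^(3/2)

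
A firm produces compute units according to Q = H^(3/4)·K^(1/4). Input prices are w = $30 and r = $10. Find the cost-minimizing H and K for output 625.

H* = 625, K* = 625

Cost minimization requires the marginal rate of technical substitution to equal the input-price ratio: MP_H/MP_K = w/r.
Here MP_H/MP_K = (3/4)·(K/H)/(1/4) = 3·(K/H). Setting this equal to 30/10 = 3 gives K = H.
Substituting into Q = 625: H^(3/4)·(H)^(1/4) = 625.
Solving, H = 625 and K = 625.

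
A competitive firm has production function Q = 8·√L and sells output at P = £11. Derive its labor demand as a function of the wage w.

MP_L = (1/2)·8·L^(-1/2) = 4·L^(-1/2).
Setting P·MP_L = w: 44·L^(-1/2) = w.
Solving for L: L^(-1/2) = w/44, so L = (44/w)^(2).

L(w) = 1936/w²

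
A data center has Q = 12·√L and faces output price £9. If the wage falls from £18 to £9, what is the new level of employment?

From P·MP_L = w with MP_L = 6·L^(-1/2), the labor demand is L(w) = (54/w)^(2).
At w = 18: L = 9. At w = 9: L = 36.

L* = 36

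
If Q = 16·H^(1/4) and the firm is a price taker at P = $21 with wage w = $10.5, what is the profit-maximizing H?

H* = 16

MP_H = (1/4)·16·H^(-3/4) = 4·H^(-3/4).
Profit maximization for a price taker requires P·MP_H = w: 21·4·H^(-3/4) = 10.5.
So H^(-3/4) = 0.125, which gives H = 16.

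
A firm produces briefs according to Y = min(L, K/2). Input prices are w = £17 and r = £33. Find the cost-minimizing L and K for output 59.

With a fixed-proportions technology, the cost-minimizing bundle uses no slack in either input: L = K/2 = Y.
So L = 59 and K = 2·59 = 118.

L* = 59, K* = 118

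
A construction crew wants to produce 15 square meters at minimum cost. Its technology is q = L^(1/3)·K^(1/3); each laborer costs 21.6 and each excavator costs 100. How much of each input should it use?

Cost minimization requires the marginal rate of technical substitution to equal the input-price ratio: MP_L/MP_K = w/r.
Here MP_L/MP_K = (1/3)·(K/L)/(1/3) = (K/L). Setting this equal to 21.6/100 = 0.216 gives K = 0.216L.
Substituting into q = 15: L^(1/3)·(0.216L)^(1/3) = 15.
Solving, L = 125 and K = 27.

L* = 125, K* = 27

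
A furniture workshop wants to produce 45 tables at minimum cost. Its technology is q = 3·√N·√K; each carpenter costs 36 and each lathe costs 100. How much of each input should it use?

Cost minimization requires the marginal rate of technical substitution to equal the input-price ratio: MP_N/MP_K = w/r.
Here MP_N/MP_K = (1/2)·(K/N)/(1/2) = (K/N). Setting this equal to 36/100 = 0.36 gives K = 0.36N.
Substituting into q = 45: 3·N^(1/2)·(0.36N)^(1/2) = 45.
Solving, N = 25 and K = 9.

N* = 25, K* = 9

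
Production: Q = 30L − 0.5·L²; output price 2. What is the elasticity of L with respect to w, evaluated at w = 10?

ε = -0.2

From P·MP_L = w with MP_L = 30 − L, labor demand is L(w) = 30 − w/2.
dL/dw = −1/(2) = -0.5.
At w = 10, L = 25, so ε = (dL/dw)·(w/L) = (-0.5)·(10/25) = -0.2.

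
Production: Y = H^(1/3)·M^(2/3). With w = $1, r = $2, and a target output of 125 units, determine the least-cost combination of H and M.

H* = 125, M* = 125

Cost minimization requires the marginal rate of technical substitution to equal the input-price ratio: MP_H/MP_M = w/r.
Here MP_H/MP_M = (1/3)·(M/H)/(2/3) = 0.5·(M/H). Setting this equal to 1/2 = 0.5 gives M = H.
Substituting into Y = 125: H^(1/3)·(H)^(2/3) = 125.
Solving, H = 125 and M = 125.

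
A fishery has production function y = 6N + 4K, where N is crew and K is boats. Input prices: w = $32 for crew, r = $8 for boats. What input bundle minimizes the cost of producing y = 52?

The inputs are perfect substitutes, so the firm uses whichever has the lower cost per unit of output.
Cost per unit of output via N is w/6 = 16/3; via K it is r/4 = 2. K is cheaper.
Producing y = 52 with K alone: N = 0, K = 13.

N* = 0, K* = 13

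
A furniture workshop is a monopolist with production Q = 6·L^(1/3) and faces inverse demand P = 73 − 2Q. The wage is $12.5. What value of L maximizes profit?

L* = 8

Marginal revenue from the inverse demand is MR = 73 − 4Q.
The marginal product is MP_L = 2·L^(-2/3).
A monopolist hires until marginal revenue product equals the wage: MR·MP_L = w.
At L, Q = 6·L^(1/3). Substituting and solving: (73 − 24·L^(1/3))·2·L^(-2/3) = 12.5 gives L = 8.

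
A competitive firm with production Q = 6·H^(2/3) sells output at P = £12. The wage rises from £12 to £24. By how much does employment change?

From P·MP_H = w with MP_H = 4·H^(-1/3), the labor demand is H(w) = (48/w)^(3).
At w = 12: H = 64. At w = 24: H = 8.
ΔH = 8 − 64 = -56.

ΔH = -56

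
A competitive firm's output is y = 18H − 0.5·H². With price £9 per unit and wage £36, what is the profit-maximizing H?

H* = 14

The marginal product of H is MP_H = 18 − H.
A price-taking firm hires until the value of the marginal product equals the wage: P·MP_H = w, so 9·(18 − H) = 36.
Then 18 − H = 4, giving H = 14.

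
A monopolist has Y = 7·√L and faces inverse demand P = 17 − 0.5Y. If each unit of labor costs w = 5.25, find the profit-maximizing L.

L* = 4

Marginal revenue from the inverse demand is MR = 17 − Y.
The marginal product is MP_L = 3.5·L^(-1/2).
A monopolist hires until marginal revenue product equals the wage: MR·MP_L = w.
At L, Y = 7·√L. Substituting and solving: (17 − 7·√L)·3.5·L^(-1/2) = 5.25 gives L = 4.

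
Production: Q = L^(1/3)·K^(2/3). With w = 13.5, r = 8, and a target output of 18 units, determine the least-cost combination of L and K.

Cost minimization requires the marginal rate of technical substitution to equal the input-price ratio: MP_L/MP_K = w/r.
Here MP_L/MP_K = (1/3)·(K/L)/(2/3) = 0.5·(K/L). Setting this equal to 13.5/8 = 1.6875 gives K = 3.375L.
Substituting into Q = 18: L^(1/3)·(3.375L)^(2/3) = 18.
Solving, L = 8 and K = 27.

L* = 8, K* = 27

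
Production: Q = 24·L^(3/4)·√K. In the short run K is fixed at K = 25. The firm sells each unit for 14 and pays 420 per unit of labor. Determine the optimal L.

L* = 81

With K = 25, MP_L = (3/4)·24·L^(-1/4)·25^(1/2) = 90·L^(-1/4).
Profit maximization for a price taker requires P·MP_L = w: 14·90·L^(-1/4) = 420.
So L^(-1/4) = 1/3, which gives L = 81.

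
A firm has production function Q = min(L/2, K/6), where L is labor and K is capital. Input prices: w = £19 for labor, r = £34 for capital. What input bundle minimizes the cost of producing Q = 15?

L* = 30, K* = 90

With a fixed-proportions technology, the cost-minimizing bundle uses no slack in either input: L/2 = K/6 = Q.
So L = 2·15 = 30 and K = 6·15 = 90.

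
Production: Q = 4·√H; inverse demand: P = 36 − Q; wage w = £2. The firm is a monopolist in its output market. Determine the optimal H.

Marginal revenue from the inverse demand is MR = 36 − 2Q.
The marginal product is MP_H = 2·H^(-1/2).
A monopolist hires until marginal revenue product equals the wage: MR·MP_H = w.
At H, Q = 4·√H. Substituting and solving: (36 − 8·√H)·2·H^(-1/2) = 2 gives H = 16.

H* = 16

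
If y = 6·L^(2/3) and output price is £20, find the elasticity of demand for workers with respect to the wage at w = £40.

MP_L = (2/3)·6·L^(-1/3), so P·MP_L = w gives 80·L^(-1/3) = w.
Solving, L(w) = (80/w)^(3). This is a constant-elasticity form: L ∝ w^(−3), so ε = −3.

ε = -3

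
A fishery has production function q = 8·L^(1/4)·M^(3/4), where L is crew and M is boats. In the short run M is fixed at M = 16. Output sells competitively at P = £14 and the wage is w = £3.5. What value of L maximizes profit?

L* = 256

With M = 16, MP_L = (1/4)·8·L^(-3/4)·16^(3/4) = 16·L^(-3/4).
Profit maximization for a price taker requires P·MP_L = w: 14·16·L^(-3/4) = 3.5.
So L^(-3/4) = 0.015625, which gives L = 256.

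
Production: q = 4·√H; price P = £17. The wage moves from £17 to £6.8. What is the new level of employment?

From P·MP_H = w with MP_H = 2·H^(-1/2), the labor demand is H(w) = (34/w)^(2).
At w = 17: H = 4. At w = 6.8: H = 25.

H* = 25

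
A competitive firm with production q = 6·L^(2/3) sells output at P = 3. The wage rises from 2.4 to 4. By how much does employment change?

From P·MP_L = w with MP_L = 4·L^(-1/3), the labor demand is L(w) = (12/w)^(3).
At w = 2.4: L = 125. At w = 4: L = 27.
ΔL = 27 − 125 = -98.

ΔL = -98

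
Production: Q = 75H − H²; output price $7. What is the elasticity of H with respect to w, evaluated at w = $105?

ε = -0.25

From P·MP_H = w with MP_H = 75 − 2H, labor demand is H(w) = (75 − w/7)/2.
dH/dw = −1/(14) = -1/14.
At w = 105, H = 30, so ε = (dH/dw)·(w/H) = (-1/14)·(105/30) = -0.25.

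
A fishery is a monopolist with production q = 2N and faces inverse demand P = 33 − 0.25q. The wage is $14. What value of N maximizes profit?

Marginal revenue from the inverse demand is MR = 33 − 0.5q.
The marginal product is MP_N = 2.
A monopolist hires until marginal revenue product equals the wage: MR·MP_N = w.
(33 − N)·2 = 14, so N = 26.

N* = 26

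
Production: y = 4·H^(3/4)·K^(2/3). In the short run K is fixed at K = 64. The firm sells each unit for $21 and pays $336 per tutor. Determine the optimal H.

With K = 64, MP_H = (3/4)·4·H^(-1/4)·64^(2/3) = 48·H^(-1/4).
Profit maximization for a price taker requires P·MP_H = w: 21·48·H^(-1/4) = 336.
So H^(-1/4) = 1/3, which gives H = 81.

H* = 81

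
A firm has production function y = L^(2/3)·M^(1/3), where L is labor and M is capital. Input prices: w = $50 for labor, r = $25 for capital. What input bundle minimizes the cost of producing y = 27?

Cost minimization requires the marginal rate of technical substitution to equal the input-price ratio: MP_L/MP_M = w/r.
Here MP_L/MP_M = (2/3)·(M/L)/(1/3) = 2·(M/L). Setting this equal to 50/25 = 2 gives M = L.
Substituting into y = 27: L^(2/3)·(L)^(1/3) = 27.
Solving, L = 27 and M = 27.

L* = 27, M* = 27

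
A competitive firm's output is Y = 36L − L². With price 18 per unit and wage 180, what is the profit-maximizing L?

The marginal product of L is MP_L = 36 − 2L.
A price-taking firm hires until the value of the marginal product equals the wage: P·MP_L = w, so 18·(36 − 2L) = 180.
Then 36 − 2L = 10, giving L = 13.

L* = 13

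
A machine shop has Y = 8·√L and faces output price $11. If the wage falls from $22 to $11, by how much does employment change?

ΔL = 12

From P·MP_L = w with MP_L = 4·L^(-1/2), the labor demand is L(w) = (44/w)^(2).
At w = 22: L = 4. At w = 11: L = 16.
ΔL = 16 − 4 = 12.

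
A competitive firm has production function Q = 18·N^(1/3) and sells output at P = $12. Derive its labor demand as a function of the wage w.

MP_N = (1/3)·18·N^(-2/3) = 6·N^(-2/3).
Setting P·MP_N = w: 72·N^(-2/3) = w.
Solving for N: N^(-2/3) = w/72, so N = (72/w)^(3/2).

N(w) = (72/w)^(3/2)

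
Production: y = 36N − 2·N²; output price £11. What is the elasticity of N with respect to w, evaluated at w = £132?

ε = -0.5

From P·MP_N = w with MP_N = 36 − 4N, labor demand is N(w) = (36 − w/11)/4.
dN/dw = −1/(44) = -1/44.
At w = 132, N = 6, so ε = (dN/dw)·(w/N) = (-1/44)·(132/6) = -0.5.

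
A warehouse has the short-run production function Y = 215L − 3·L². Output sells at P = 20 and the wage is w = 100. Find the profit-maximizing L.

The marginal product of L is MP_L = 215 − 6L.
A price-taking firm hires until the value of the marginal product equals the wage: P·MP_L = w, so 20·(215 − 6L) = 100.
Then 215 − 6L = 5, giving L = 35.

L* = 35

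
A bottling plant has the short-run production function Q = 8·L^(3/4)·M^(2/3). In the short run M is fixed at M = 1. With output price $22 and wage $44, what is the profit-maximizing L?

L* = 81

With M = 1, MP_L = (3/4)·8·L^(-1/4)·1^(2/3) = 6·L^(-1/4).
Profit maximization for a price taker requires P·MP_L = w: 22·6·L^(-1/4) = 44.
So L^(-1/4) = 1/3, which gives L = 81.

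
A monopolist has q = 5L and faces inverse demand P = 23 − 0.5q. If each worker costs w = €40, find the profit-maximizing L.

Marginal revenue from the inverse demand is MR = 23 − q.
The marginal product is MP_L = 5.
A monopolist hires until marginal revenue product equals the wage: MR·MP_L = w.
(23 − 5L)·5 = 40, so L = 3.

L* = 3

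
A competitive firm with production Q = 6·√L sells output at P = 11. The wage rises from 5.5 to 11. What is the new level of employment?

L* = 9

From P·MP_L = w with MP_L = 3·L^(-1/2), the labor demand is L(w) = (33/w)^(2).
At w = 5.5: L = 36. At w = 11: L = 9.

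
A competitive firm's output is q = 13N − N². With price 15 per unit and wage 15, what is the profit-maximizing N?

The marginal product of N is MP_N = 13 − 2N.
A price-taking firm hires until the value of the marginal product equals the wage: P·MP_N = w, so 15·(13 − 2N) = 15.
Then 13 − 2N = 1, giving N = 6.

N* = 6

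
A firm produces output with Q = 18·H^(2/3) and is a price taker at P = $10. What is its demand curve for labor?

MP_H = (2/3)·18·H^(-1/3) = 12·H^(-1/3).
Setting P·MP_H = w: 120·H^(-1/3) = w.
Solving for H: H^(-1/3) = w/120, so H = (120/w)^(3).

H(w) = 1728000/w³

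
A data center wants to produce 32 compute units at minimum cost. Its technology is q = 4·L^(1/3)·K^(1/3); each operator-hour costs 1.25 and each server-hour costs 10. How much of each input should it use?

L* = 64, K* = 8

Cost minimization requires the marginal rate of technical substitution to equal the input-price ratio: MP_L/MP_K = w/r.
Here MP_L/MP_K = (1/3)·(K/L)/(1/3) = (K/L). Setting this equal to 1.25/10 = 0.125 gives K = 0.125L.
Substituting into q = 32: 4·L^(1/3)·(0.125L)^(1/3) = 32.
Solving, L = 64 and K = 8.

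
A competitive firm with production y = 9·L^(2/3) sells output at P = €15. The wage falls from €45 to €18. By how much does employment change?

ΔL = 117

From P·MP_L = w with MP_L = 6·L^(-1/3), the labor demand is L(w) = (90/w)^(3).
At w = 45: L = 8. At w = 18: L = 125.
ΔL = 125 − 8 = 117.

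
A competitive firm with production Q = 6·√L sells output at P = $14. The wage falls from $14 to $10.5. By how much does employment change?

ΔL = 7

From P·MP_L = w with MP_L = 3·L^(-1/2), the labor demand is L(w) = (42/w)^(2).
At w = 14: L = 9. At w = 10.5: L = 16.
ΔL = 16 − 9 = 7.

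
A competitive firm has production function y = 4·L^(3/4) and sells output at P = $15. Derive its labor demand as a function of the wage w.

MP_L = (3/4)·4·L^(-1/4) = 3·L^(-1/4).
Setting P·MP_L = w: 45·L^(-1/4) = w.
Solving for L: L^(-1/4) = w/45, so L = (45/w)^(4).

L(w) = 4100625/w^(4)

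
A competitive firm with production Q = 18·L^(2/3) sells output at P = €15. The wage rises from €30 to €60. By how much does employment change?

ΔL = -189

From P·MP_L = w with MP_L = 12·L^(-1/3), the labor demand is L(w) = (180/w)^(3).
At w = 30: L = 216. At w = 60: L = 27.
ΔL = 27 − 216 = -189.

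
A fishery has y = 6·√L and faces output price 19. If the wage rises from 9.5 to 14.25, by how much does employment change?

From P·MP_L = w with MP_L = 3·L^(-1/2), the labor demand is L(w) = (57/w)^(2).
At w = 9.5: L = 36. At w = 14.25: L = 16.
ΔL = 16 − 36 = -20.

ΔL = -20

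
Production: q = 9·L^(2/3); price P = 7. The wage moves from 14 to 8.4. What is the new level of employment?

From P·MP_L = w with MP_L = 6·L^(-1/3), the labor demand is L(w) = (42/w)^(3).
At w = 14: L = 27. At w = 8.4: L = 125.

L* = 125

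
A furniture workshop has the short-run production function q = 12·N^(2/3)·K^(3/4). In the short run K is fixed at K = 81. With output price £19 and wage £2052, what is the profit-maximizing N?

With K = 81, MP_N = (2/3)·12·N^(-1/3)·81^(3/4) = 216·N^(-1/3).
Profit maximization for a price taker requires P·MP_N = w: 19·216·N^(-1/3) = 2052.
So N^(-1/3) = 0.5, which gives N = 8.

N* = 8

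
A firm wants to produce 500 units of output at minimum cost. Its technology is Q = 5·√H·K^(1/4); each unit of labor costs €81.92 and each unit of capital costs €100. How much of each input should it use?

H* = 625, K* = 256

Cost minimization requires the marginal rate of technical substitution to equal the input-price ratio: MP_H/MP_K = w/r.
Here MP_H/MP_K = (1/2)·(K/H)/(1/4) = 2·(K/H). Setting this equal to 81.92/100 = 0.8192 gives K = 0.4096H.
Substituting into Q = 500: 5·H^(1/2)·(0.4096H)^(1/4) = 500.
Solving, H = 625 and K = 256.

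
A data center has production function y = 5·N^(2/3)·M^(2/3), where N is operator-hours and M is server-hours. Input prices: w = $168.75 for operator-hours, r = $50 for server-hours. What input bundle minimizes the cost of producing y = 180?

Cost minimization requires the marginal rate of technical substitution to equal the input-price ratio: MP_N/MP_M = w/r.
Here MP_N/MP_M = (2/3)·(M/N)/(2/3) = (M/N). Setting this equal to 168.75/50 = 3.375 gives M = 3.375N.
Substituting into y = 180: 5·N^(2/3)·(3.375N)^(2/3) = 180.
Solving, N = 8 and M = 27.

N* = 8, M* = 27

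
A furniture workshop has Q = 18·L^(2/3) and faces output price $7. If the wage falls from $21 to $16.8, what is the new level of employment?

From P·MP_L = w with MP_L = 12·L^(-1/3), the labor demand is L(w) = (84/w)^(3).
At w = 21: L = 64. At w = 16.8: L = 125.

L* = 125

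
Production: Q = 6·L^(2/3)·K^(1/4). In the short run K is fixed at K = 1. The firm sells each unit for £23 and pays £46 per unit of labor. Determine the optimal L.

With K = 1, MP_L = (2/3)·6·L^(-1/3)·1^(1/4) = 4·L^(-1/3).
Profit maximization for a price taker requires P·MP_L = w: 23·4·L^(-1/3) = 46.
So L^(-1/3) = 0.5, which gives L = 8.

L* = 8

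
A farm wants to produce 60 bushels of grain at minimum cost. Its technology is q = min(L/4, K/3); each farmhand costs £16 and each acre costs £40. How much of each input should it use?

With a fixed-proportions technology, the cost-minimizing bundle uses no slack in either input: L/4 = K/3 = q.
So L = 4·60 = 240 and K = 3·60 = 180.

L* = 240, K* = 180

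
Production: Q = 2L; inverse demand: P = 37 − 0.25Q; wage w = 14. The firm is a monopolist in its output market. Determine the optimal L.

Marginal revenue from the inverse demand is MR = 37 − 0.5Q.
The marginal product is MP_L = 2.
A monopolist hires until marginal revenue product equals the wage: MR·MP_L = w.
(37 − L)·2 = 14, so L = 30.

L* = 30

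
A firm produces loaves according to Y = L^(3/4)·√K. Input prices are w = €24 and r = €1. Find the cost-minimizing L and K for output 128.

Cost minimization requires the marginal rate of technical substitution to equal the input-price ratio: MP_L/MP_K = w/r.
Here MP_L/MP_K = (3/4)·(K/L)/(1/2) = 1.5·(K/L). Setting this equal to 24/1 = 24 gives K = 16L.
Substituting into Y = 128: L^(3/4)·(16L)^(1/2) = 128.
Solving, L = 16 and K = 256.

L* = 16, K* = 256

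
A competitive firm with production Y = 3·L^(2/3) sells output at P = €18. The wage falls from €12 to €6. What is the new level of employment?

L* = 216

From P·MP_L = w with MP_L = 2·L^(-1/3), the labor demand is L(w) = (36/w)^(3).
At w = 12: L = 27. At w = 6: L = 216.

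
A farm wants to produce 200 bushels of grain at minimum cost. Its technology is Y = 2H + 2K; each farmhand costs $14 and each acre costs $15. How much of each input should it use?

The inputs are perfect substitutes, so the firm uses whichever has the lower cost per unit of output.
Cost per unit of output via H is w/2 = 7; via K it is r/2 = 7.5. H is cheaper.
Producing Y = 200 with H alone: H = 100, K = 0.

H* = 100, K* = 0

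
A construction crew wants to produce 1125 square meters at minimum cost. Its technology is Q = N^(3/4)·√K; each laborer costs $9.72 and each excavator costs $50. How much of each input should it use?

Cost minimization requires the marginal rate of technical substitution to equal the input-price ratio: MP_N/MP_K = w/r.
Here MP_N/MP_K = (3/4)·(K/N)/(1/2) = 1.5·(K/N). Setting this equal to 9.72/50 = 0.1944 gives K = 0.1296N.
Substituting into Q = 1125: N^(3/4)·(0.1296N)^(1/2) = 1125.
Solving, N = 625 and K = 81.

N* = 625, K* = 81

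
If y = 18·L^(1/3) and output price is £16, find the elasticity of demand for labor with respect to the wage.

MP_L = (1/3)·18·L^(-2/3), so P·MP_L = w gives 96·L^(-2/3) = w.
Solving, L(w) = (96/w)^(3/2). This is a constant-elasticity form: L ∝ w^(−3/2), so ε = −3/2.

ε = -1.5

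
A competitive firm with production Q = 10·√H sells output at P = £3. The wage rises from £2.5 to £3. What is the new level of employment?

From P·MP_H = w with MP_H = 5·H^(-1/2), the labor demand is H(w) = (15/w)^(2).
At w = 2.5: H = 36. At w = 3: H = 25.

H* = 25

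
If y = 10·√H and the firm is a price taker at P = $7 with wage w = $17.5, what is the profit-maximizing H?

H* = 4

MP_H = (1/2)·10·H^(-1/2) = 5·H^(-1/2).
Profit maximization for a price taker requires P·MP_H = w: 7·5·H^(-1/2) = 17.5.
So H^(-1/2) = 0.5, which gives H = 4.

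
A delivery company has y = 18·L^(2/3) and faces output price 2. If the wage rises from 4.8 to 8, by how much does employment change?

From P·MP_L = w with MP_L = 12·L^(-1/3), the labor demand is L(w) = (24/w)^(3).
At w = 4.8: L = 125. At w = 8: L = 27.
ΔL = 27 − 125 = -98.

ΔL = -98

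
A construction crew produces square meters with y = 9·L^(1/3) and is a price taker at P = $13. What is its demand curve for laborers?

MP_L = (1/3)·9·L^(-2/3) = 3·L^(-2/3).
Setting P·MP_L = w: 39·L^(-2/3) = w.
Solving for L: L^(-2/3) = w/39, so L = (39/w)^(3/2).

L(w) = (39/w)^(3/2)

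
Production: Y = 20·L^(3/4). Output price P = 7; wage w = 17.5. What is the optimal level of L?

L* = 1296

MP_L = (3/4)·20·L^(-1/4) = 15·L^(-1/4).
Profit maximization for a price taker requires P·MP_L = w: 7·15·L^(-1/4) = 17.5.
So L^(-1/4) = 1/6, which gives L = 1296.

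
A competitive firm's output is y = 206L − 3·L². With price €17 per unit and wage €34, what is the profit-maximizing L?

L* = 34

The marginal product of L is MP_L = 206 − 6L.
A price-taking firm hires until the value of the marginal product equals the wage: P·MP_L = w, so 17·(206 − 6L) = 34.
Then 206 − 6L = 2, giving L = 34.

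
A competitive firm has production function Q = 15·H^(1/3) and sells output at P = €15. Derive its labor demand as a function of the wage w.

H(w) = (75/w)^(3/2)

MP_H = (1/3)·15·H^(-2/3) = 5·H^(-2/3).
Setting P·MP_H = w: 75·H^(-2/3) = w.
Solving for H: H^(-2/3) = w/75, so H = (75/w)^(3/2).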